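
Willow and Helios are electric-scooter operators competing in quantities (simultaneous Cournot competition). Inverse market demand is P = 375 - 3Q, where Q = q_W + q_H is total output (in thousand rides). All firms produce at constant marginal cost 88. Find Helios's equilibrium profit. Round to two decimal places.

3050.70

A representative firm's profit is π_i = q_i(375 - 3Q) - 88q_i.
Setting ∂π_i/∂q_i = 0 with rivals' quantities fixed: 287 - 6q_i - 3q_j = 0.
With identical firms every q_j equals q_i, so q_j = q_i and 287 = 9q_i, giving q_i = 287/9.
Price P = 375 - 3·(574/9) = 551/3.
Helios's profit: (551/3 - 88)·(287/9) = 3050.7037.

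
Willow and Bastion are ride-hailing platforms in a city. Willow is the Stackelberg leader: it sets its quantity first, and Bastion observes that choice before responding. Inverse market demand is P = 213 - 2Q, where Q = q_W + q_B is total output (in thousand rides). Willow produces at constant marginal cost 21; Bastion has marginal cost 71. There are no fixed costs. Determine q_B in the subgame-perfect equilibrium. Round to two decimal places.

5.25

The follower Bastion best-responds to any q_W: π_B = (213 - 2Q)q_B - 71q_B.
Setting the follower's marginal profit to zero, 142 - 2q_W - 4q_B = 0, i.e. q_B = (142 - 2q_W)/4.
The leader anticipates this reaction. Substituting into P = 213 - 2Q gives P = 142 - q_W, so π_W = (142 - q_W)q_W - 21q_W.
The leader's first-order condition 121 - 2q_W = 0 yields q_W = 121/2.
Then q_B = (142 - 2·(121/2))/4 = 21/4.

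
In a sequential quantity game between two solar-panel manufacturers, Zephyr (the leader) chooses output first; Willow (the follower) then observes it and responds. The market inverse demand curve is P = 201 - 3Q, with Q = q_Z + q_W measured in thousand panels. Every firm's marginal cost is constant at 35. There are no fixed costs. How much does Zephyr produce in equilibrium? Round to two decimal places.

Solve by backward induction. Given q_Z, the follower Willow maximises π_W = (201 - 3q_Z - 3q_W)q_W - 35q_W.
Follower FOC: 166 - 3q_Z - 6q_W = 0, so q_W(q_Z) = (166 - 3q_Z)/6.
The leader anticipates this reaction. Substituting into P = 201 - 3Q gives P = 118 - (3/2)q_Z, so π_Z = (118 - (3/2)q_Z)q_Z - 35q_Z.
Leader FOC: 83 - 3q_Z = 0, so q_Z = 83/3.
Then q_W = (166 - 3·(83/3))/6 = 83/6.

27.67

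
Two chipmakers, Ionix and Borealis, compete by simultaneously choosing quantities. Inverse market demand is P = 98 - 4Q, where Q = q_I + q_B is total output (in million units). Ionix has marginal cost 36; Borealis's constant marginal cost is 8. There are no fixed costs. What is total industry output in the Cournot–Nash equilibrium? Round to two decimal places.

Ionix's profit: π_I = (98 - 4Q)q_I - (36q_I). Setting ∂π_I/∂q_I = 0: 62 - 8q_I - 4(q_B) = 0.
Borealis's first-order condition: 90 - 8q_B - 4(q_I) = 0.
So q_I = (62 - 4q_B)/8 and q_B = (90 - 4q_I)/8.
Substituting one into the other gives q_I = 17/6 and q_B = 59/6.
Total output Q = 17/6 + 59/6 = 38/3.

12.67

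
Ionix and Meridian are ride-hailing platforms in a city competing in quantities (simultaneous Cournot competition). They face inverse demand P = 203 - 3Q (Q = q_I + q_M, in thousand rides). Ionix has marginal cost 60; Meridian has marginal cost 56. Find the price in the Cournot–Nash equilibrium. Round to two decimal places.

106.33

Ionix's profit: π_I = (203 - 3Q)q_I - (60q_I). Setting ∂π_I/∂q_I = 0: 143 - 6q_I - 3(q_M) = 0.
Meridian's profit: π_M = (203 - 3Q)q_M - (56q_M). Setting ∂π_M/∂q_M = 0: 147 - 6q_M - 3(q_I) = 0.
So q_I = (143 - 3q_M)/6 and q_M = (147 - 3q_I)/6.
Solving the pair: q_I = 139/9, q_M = 151/9.
Total output Q = 290/9, so price P = 203 - 3·(290/9) = 319/3.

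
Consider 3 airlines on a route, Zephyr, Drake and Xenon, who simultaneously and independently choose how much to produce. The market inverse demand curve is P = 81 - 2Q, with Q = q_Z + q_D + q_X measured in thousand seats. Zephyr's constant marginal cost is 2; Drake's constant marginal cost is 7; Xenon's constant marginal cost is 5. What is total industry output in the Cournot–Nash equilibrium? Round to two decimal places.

Zephyr's profit: π_Z = (81 - 2Q)q_Z - (2q_Z). Setting ∂π_Z/∂q_Z = 0: 79 - 4q_Z - 2(q_D + q_X) = 0.
Drake's profit: π_D = (81 - 2Q)q_D - (7q_D). Setting ∂π_D/∂q_D = 0: 74 - 4q_D - 2(q_Z + q_X) = 0.
Xenon's first-order condition: 76 - 4q_X - 2(q_Z + q_D) = 0.
Adding the 3 first-order conditions: 229 − 8Q = 0, so Q = 229/8.
Back-substituting: q_Z = (79 − 229/4)/2 = 87/8, q_D = (74 − 229/4)/2 = 67/8, q_X = (76 − 229/4)/2 = 75/8.
Total output Q = 87/8 + 67/8 + 75/8 = 229/8.

28.63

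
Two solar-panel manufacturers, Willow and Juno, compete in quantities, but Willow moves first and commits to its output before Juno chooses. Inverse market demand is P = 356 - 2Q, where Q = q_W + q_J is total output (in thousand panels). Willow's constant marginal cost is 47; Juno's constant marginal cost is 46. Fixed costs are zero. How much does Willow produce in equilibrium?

Solve by backward induction. Given q_W, the follower Juno maximises π_J = (356 - 2q_W - 2q_J)q_J - 46q_J.
Setting the follower's marginal profit to zero, 310 - 2q_W - 4q_J = 0, i.e. q_J = (310 - 2q_W)/4.
Willow substitutes q_J(q_W) into its own profit: π_W = q_W(356 - 2q_W - (310 - 2q_W)/2) - 47q_W = (201 - q_W)q_W - 47q_W.
The leader's first-order condition 154 - 2q_W = 0 yields q_W = 77.
Then q_J = (310 - 2·77)/4 = 39.

77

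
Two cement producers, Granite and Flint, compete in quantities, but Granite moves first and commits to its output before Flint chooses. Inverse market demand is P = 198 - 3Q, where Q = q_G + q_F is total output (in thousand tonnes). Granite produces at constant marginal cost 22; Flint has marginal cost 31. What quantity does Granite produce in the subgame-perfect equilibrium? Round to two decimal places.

The follower Flint best-responds to any q_G: π_F = (198 - 3Q)q_F - 31q_F.
∂π_F/∂q_F = 167 - 3q_G - 6q_F = 0 gives the reaction function q_F = (167 - 3q_G)/6.
Granite substitutes q_F(q_G) into its own profit: π_G = q_G(198 - 3q_G - (167 - 3q_G)/2) - 22q_G = (229/2 - (3/2)q_G)q_G - 22q_G.
Leader FOC: 185/2 - 3q_G = 0, so q_G = 185/6.
Then q_F = (167 - 3·(185/6))/6 = 149/12.

30.83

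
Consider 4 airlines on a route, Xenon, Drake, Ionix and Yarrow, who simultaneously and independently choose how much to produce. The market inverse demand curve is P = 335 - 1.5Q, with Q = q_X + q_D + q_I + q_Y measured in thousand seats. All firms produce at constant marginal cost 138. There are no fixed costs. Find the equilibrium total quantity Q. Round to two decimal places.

A representative firm's profit is π_i = q_i(335 - 1.5Q) - 138q_i.
First-order condition (treating rivals' output as given): 197 - 3q_i - (3/2)·Σ_{j≠i} q_j = 0.
By symmetry each firm produces the same amount; substituting Σ_{j≠i} q_j = 3q_i yields q_i = 197/(15/2) = 394/15.
Total output Q = 394/15 + 394/15 + 394/15 + 394/15 = 1576/15.

105.07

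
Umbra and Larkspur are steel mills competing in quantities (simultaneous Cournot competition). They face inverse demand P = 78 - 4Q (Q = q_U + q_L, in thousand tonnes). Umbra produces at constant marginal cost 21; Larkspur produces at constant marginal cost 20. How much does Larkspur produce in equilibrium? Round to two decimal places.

Umbra's profit: π_U = (78 - 4Q)q_U - (21q_U). Setting ∂π_U/∂q_U = 0: 57 - 8q_U - 4(q_L) = 0.
Larkspur's first-order condition: 58 - 8q_L - 4(q_U) = 0.
Rearranging gives the reaction functions q_U = (57 - 4q_L)/8 and q_L = (58 - 4q_U)/8.
Substituting one into the other gives q_U = 14/3 and q_L = 59/12.

4.92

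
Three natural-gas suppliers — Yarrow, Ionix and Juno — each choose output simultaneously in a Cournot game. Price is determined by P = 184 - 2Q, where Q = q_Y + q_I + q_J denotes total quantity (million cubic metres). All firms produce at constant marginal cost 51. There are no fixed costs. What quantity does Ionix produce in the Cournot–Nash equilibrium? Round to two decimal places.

16.63

A representative firm's profit is π_i = q_i(184 - 2Q) - 51q_i.
Setting ∂π_i/∂q_i = 0 with rivals' quantities fixed: 133 - 4q_i - 2·Σ_{j≠i} q_j = 0.
With identical firms every q_j equals q_i, so Σ_{j≠i} q_j = 2q_i and 133 = 8q_i, giving q_i = 133/8.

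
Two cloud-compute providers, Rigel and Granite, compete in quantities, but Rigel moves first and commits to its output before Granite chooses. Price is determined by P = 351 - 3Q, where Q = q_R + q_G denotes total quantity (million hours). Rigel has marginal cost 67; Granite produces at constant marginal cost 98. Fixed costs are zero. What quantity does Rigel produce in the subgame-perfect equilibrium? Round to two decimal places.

52.50

The follower Granite best-responds to any q_R: π_G = (351 - 3Q)q_G - 98q_G.
∂π_G/∂q_G = 253 - 3q_R - 6q_G = 0 gives the reaction function q_G = (253 - 3q_R)/6.
The leader anticipates this reaction. Substituting into P = 351 - 3Q gives P = 449/2 - (3/2)q_R, so π_R = (449/2 - (3/2)q_R)q_R - 67q_R.
Maximising: ∂π_R/∂q_R = 315/2 - 3q_R = 0, giving q_R = 105/2.
Then q_G = (253 - 3·(105/2))/6 = 191/12.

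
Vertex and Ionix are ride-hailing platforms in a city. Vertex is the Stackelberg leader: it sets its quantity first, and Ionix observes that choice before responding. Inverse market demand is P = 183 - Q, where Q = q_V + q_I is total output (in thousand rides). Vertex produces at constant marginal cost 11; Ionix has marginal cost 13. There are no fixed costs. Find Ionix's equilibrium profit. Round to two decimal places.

Solve by backward induction. Given q_V, the follower Ionix maximises π_I = (183 - q_V - q_I)q_I - 13q_I.
∂π_I/∂q_I = 170 - q_V - 2q_I = 0 gives the reaction function q_I = (170 - q_V)/2.
Vertex substitutes q_I(q_V) into its own profit: π_V = q_V(183 - q_V - (170 - q_V)/2) - 11q_V = (98 - (1/2)q_V)q_V - 11q_V.
Maximising: ∂π_V/∂q_V = 87 - q_V = 0, giving q_V = 87.
Then q_I = (170 - 87)/2 = 83/2.
Price P = 183 - 257/2 = 109/2.
Ionix's profit: (109/2 - 13)·(83/2) = 1722.2500.

1722.25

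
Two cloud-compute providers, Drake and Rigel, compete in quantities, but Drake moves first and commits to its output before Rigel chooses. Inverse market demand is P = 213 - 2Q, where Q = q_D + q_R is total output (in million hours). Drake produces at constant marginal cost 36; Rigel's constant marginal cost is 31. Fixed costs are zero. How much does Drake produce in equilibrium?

Solve by backward induction. Given q_D, the follower Rigel maximises π_R = (213 - 2q_D - 2q_R)q_R - 31q_R.
Setting the follower's marginal profit to zero, 182 - 2q_D - 4q_R = 0, i.e. q_R = (182 - 2q_D)/4.
The leader anticipates this reaction. Substituting into P = 213 - 2Q gives P = 122 - q_D, so π_D = (122 - q_D)q_D - 36q_D.
Maximising: ∂π_D/∂q_D = 86 - 2q_D = 0, giving q_D = 43.
Then q_R = (182 - 2·43)/4 = 24.

43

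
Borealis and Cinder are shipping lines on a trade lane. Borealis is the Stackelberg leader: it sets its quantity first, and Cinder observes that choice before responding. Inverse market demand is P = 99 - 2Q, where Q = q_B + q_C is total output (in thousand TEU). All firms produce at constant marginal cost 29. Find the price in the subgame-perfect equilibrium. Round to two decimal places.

46.50

Solve by backward induction. Given q_B, the follower Cinder maximises π_C = (99 - 2q_B - 2q_C)q_C - 29q_C.
Setting the follower's marginal profit to zero, 70 - 2q_B - 4q_C = 0, i.e. q_C = (70 - 2q_B)/4.
The leader anticipates this reaction. Substituting into P = 99 - 2Q gives P = 64 - q_B, so π_B = (64 - q_B)q_B - 29q_B.
Leader FOC: 35 - 2q_B = 0, so q_B = 35/2.
Then q_C = (70 - 2·(35/2))/4 = 35/4.
Total output Q = 105/4, so price P = 99 - 2·(105/4) = 93/2.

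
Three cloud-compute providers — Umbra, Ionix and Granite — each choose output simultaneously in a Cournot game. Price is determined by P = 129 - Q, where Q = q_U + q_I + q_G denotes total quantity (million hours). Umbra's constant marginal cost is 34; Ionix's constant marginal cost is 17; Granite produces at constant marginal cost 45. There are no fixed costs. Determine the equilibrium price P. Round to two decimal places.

Umbra's profit: π_U = (129 - Q)q_U - (34q_U). Setting ∂π_U/∂q_U = 0: 95 - 2q_U - (q_I + q_G) = 0.
Ionix's first-order condition: 112 - 2q_I - (q_U + q_G) = 0.
Granite's profit: π_G = (129 - Q)q_G - (45q_G). Setting ∂π_G/∂q_G = 0: 84 - 2q_G - (q_U + q_I) = 0.
Adding the 3 first-order conditions: 291 − 4Q = 0, so Q = 291/4.
Back-substituting: q_U = (95 − 291/4) = 89/4, q_I = (112 − 291/4) = 157/4, q_G = (84 − 291/4) = 45/4.
Total output Q = 291/4, so price P = 129 - 291/4 = 225/4.

56.25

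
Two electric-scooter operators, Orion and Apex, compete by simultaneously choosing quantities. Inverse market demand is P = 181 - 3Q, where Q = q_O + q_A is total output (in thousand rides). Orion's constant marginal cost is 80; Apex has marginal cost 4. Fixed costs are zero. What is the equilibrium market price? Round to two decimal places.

Orion's profit: π_O = (181 - 3Q)q_O - (80q_O). Setting ∂π_O/∂q_O = 0: 101 - 6q_O - 3(q_A) = 0.
Apex's first-order condition: 177 - 6q_A - 3(q_O) = 0.
Rearranging gives the reaction functions q_O = (101 - 3q_A)/6 and q_A = (177 - 3q_O)/6.
Solving the pair: q_O = 25/9, q_A = 253/9.
Total output Q = 278/9, so price P = 181 - 3·(278/9) = 265/3.

88.33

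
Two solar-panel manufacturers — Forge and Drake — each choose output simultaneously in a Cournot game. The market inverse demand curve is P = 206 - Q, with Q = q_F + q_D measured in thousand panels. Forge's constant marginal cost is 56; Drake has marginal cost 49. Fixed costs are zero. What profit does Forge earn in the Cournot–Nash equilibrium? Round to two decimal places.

2272.11

Forge's profit: π_F = (206 - Q)q_F - (56q_F). Setting ∂π_F/∂q_F = 0: 150 - 2q_F - (q_D) = 0.
Drake's profit: π_D = (206 - Q)q_D - (49q_D). Setting ∂π_D/∂q_D = 0: 157 - 2q_D - (q_F) = 0.
Rearranging gives the reaction functions q_F = (150 - q_D)/2 and q_D = (157 - q_F)/2.
Solving the pair: q_F = 143/3, q_D = 164/3.
Price P = 206 - 307/3 = 311/3.
Forge's profit: (311/3 - 56)·(143/3) = 2272.1111.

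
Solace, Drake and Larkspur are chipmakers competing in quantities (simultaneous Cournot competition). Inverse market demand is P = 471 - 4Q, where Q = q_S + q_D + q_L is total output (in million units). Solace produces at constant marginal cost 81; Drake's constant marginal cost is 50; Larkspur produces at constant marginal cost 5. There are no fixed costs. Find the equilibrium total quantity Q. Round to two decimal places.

Solace's profit: π_S = (471 - 4Q)q_S - (81q_S). Setting ∂π_S/∂q_S = 0: 390 - 8q_S - 4(q_D + q_L) = 0.
Drake's profit: π_D = (471 - 4Q)q_D - (50q_D). Setting ∂π_D/∂q_D = 0: 421 - 8q_D - 4(q_S + q_L) = 0.
Larkspur's profit: π_L = (471 - 4Q)q_L - (5q_L). Setting ∂π_L/∂q_L = 0: 466 - 8q_L - 4(q_S + q_D) = 0.
Adding the 3 conditions: 1277 − 8Q − 8Q = 0, i.e. Q = 1277/16.
Back-substituting: q_S = (390 − 1277/4)/4 = 283/16, q_D = (421 − 1277/4)/4 = 407/16, q_L = (466 − 1277/4)/4 = 587/16.
Total output Q = 283/16 + 407/16 + 587/16 = 1277/16.

79.81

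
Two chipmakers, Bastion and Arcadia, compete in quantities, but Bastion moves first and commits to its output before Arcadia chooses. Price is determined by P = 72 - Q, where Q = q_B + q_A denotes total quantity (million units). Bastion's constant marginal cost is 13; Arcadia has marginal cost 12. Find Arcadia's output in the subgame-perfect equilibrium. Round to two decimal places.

The follower Arcadia best-responds to any q_B: π_A = (72 - Q)q_A - 12q_A.
Follower FOC: 60 - q_B - 2q_A = 0, so q_A(q_B) = (60 - q_B)/2.
Bastion substitutes q_A(q_B) into its own profit: π_B = q_B(72 - q_B - (60 - q_B)/2) - 13q_B = (42 - (1/2)q_B)q_B - 13q_B.
Leader FOC: 29 - q_B = 0, so q_B = 29.
Then q_A = (60 - 29)/2 = 31/2.

15.50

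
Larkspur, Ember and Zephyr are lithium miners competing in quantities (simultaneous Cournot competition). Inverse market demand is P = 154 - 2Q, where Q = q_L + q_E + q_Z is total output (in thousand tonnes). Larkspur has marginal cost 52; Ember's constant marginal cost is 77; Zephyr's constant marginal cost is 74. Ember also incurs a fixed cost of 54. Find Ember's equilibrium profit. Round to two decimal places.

Larkspur's profit: π_L = (154 - 2Q)q_L - (52q_L). Setting ∂π_L/∂q_L = 0: 102 - 4q_L - 2(q_E + q_Z) = 0.
Ember's profit: π_E = (154 - 2Q)q_E - (77q_E). Setting ∂π_E/∂q_E = 0: 77 - 4q_E - 2(q_L + q_Z) = 0.
Zephyr's first-order condition: 80 - 4q_Z - 2(q_L + q_E) = 0.
Adding the 3 first-order conditions: 259 − 8Q = 0, so Q = 259/8.
Back-substituting: q_L = (102 − 259/4)/2 = 149/8, q_E = (77 − 259/4)/2 = 49/8, q_Z = (80 − 259/4)/2 = 61/8.
Price P = 154 - 2·(259/8) = 357/4.
Ember's profit: (357/4 - 77)·(49/8) - 54 = 673/32.

21.03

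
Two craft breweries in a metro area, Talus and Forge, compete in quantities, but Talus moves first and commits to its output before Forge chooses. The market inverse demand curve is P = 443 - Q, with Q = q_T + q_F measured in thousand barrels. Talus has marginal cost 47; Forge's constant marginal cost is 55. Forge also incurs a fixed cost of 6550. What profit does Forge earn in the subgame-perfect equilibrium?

2099

The follower Forge best-responds to any q_T: π_F = (443 - Q)q_F - 55q_F.
Setting the follower's marginal profit to zero, 388 - q_T - 2q_F = 0, i.e. q_F = (388 - q_T)/2.
Talus substitutes q_F(q_T) into its own profit: π_T = q_T(443 - q_T - (388 - q_T)/2) - 47q_T = (249 - (1/2)q_T)q_T - 47q_T.
Maximising: ∂π_T/∂q_T = 202 - q_T = 0, giving q_T = 202.
Then q_F = (388 - 202)/2 = 93.
Price P = 443 - 295 = 148.
Forge's profit: (148 - 55)·93 - 6550 = 2099.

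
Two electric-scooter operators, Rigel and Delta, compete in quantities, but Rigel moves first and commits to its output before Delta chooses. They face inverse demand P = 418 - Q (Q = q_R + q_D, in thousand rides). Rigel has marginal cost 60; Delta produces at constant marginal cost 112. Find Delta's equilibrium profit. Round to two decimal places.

Solve by backward induction. Given q_R, the follower Delta maximises π_D = (418 - q_R - q_D)q_D - 112q_D.
Setting the follower's marginal profit to zero, 306 - q_R - 2q_D = 0, i.e. q_D = (306 - q_R)/2.
Rigel substitutes q_D(q_R) into its own profit: π_R = q_R(418 - q_R - (306 - q_R)/2) - 60q_R = (265 - (1/2)q_R)q_R - 60q_R.
The leader's first-order condition 205 - q_R = 0 yields q_R = 205.
Then q_D = (306 - 205)/2 = 101/2.
Price P = 418 - 511/2 = 325/2.
Delta's profit: (325/2 - 112)·(101/2) = 2550.2500.

2550.25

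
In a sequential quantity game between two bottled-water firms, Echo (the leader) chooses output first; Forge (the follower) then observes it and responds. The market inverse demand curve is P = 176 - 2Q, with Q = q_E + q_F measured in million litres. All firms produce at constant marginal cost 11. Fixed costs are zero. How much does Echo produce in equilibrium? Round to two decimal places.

41.25

The follower Forge best-responds to any q_E: π_F = (176 - 2Q)q_F - 11q_F.
Follower FOC: 165 - 2q_E - 4q_F = 0, so q_F(q_E) = (165 - 2q_E)/4.
The leader anticipates this reaction. Substituting into P = 176 - 2Q gives P = 187/2 - q_E, so π_E = (187/2 - q_E)q_E - 11q_E.
Maximising: ∂π_E/∂q_E = 165/2 - 2q_E = 0, giving q_E = 165/4.
Then q_F = (165 - 2·(165/4))/4 = 165/8.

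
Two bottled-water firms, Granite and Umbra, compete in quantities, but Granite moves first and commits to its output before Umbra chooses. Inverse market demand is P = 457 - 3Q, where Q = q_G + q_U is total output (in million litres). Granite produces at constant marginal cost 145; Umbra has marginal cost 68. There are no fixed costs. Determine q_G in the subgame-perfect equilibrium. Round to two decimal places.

Solve by backward induction. Given q_G, the follower Umbra maximises π_U = (457 - 3q_G - 3q_U)q_U - 68q_U.
∂π_U/∂q_U = 389 - 3q_G - 6q_U = 0 gives the reaction function q_U = (389 - 3q_G)/6.
The leader anticipates this reaction. Substituting into P = 457 - 3Q gives P = 525/2 - (3/2)q_G, so π_G = (525/2 - (3/2)q_G)q_G - 145q_G.
Leader FOC: 235/2 - 3q_G = 0, so q_G = 235/6.
Then q_U = (389 - 3·(235/6))/6 = 181/4.

39.17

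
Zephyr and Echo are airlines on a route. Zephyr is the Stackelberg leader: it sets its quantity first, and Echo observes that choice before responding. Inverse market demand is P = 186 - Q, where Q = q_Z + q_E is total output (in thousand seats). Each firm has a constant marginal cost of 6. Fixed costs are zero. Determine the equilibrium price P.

The follower Echo best-responds to any q_Z: π_E = (186 - Q)q_E - 6q_E.
Follower FOC: 180 - q_Z - 2q_E = 0, so q_E(q_Z) = (180 - q_Z)/2.
Zephyr substitutes q_E(q_Z) into its own profit: π_Z = q_Z(186 - q_Z - (180 - q_Z)/2) - 6q_Z = (96 - (1/2)q_Z)q_Z - 6q_Z.
The leader's first-order condition 90 - q_Z = 0 yields q_Z = 90.
Then q_E = (180 - 90)/2 = 45.
Total output Q = 135, so price P = 186 - 135 = 51.

51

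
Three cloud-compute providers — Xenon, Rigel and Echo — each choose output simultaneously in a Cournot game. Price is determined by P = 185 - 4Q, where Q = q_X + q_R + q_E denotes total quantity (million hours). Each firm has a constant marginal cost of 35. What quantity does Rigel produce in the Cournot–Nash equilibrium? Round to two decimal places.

Each firm earns π_i = (185 - 4Q)q_i - 35q_i.
Setting ∂π_i/∂q_i = 0 with rivals' quantities fixed: 150 - 8q_i - 4·Σ_{j≠i} q_j = 0.
With identical firms every q_j equals q_i, so Σ_{j≠i} q_j = 2q_i and 150 = 16q_i, giving q_i = 75/8.

9.38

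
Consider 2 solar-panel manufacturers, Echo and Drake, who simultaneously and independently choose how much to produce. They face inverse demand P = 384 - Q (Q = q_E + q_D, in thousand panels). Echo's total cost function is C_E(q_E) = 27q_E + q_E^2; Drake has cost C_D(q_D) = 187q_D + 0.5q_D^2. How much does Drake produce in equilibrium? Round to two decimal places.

Echo's profit: π_E = (384 - Q)q_E - (27q_E + q_E²). Setting ∂π_E/∂q_E = 0: 357 - 4q_E - (q_D) = 0.
Drake's profit: π_D = (384 - Q)q_D - (187q_D + (1/2)q_D²). Setting ∂π_D/∂q_D = 0: 197 - 3q_D - (q_E) = 0.
Best responses: q_E = (357 - q_D)/4, q_D = (197 - q_E)/3.
Substituting one into the other gives q_E = 874/11 and q_D = 431/11.

39.18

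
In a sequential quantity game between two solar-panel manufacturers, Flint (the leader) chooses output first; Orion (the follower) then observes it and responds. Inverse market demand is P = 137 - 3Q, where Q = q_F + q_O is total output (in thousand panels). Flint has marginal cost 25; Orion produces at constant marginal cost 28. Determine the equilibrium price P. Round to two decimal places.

53.75

The follower Orion best-responds to any q_F: π_O = (137 - 3Q)q_O - 28q_O.
∂π_O/∂q_O = 109 - 3q_F - 6q_O = 0 gives the reaction function q_O = (109 - 3q_F)/6.
The leader anticipates this reaction. Substituting into P = 137 - 3Q gives P = 165/2 - (3/2)q_F, so π_F = (165/2 - (3/2)q_F)q_F - 25q_F.
The leader's first-order condition 115/2 - 3q_F = 0 yields q_F = 115/6.
Then q_O = (109 - 3·(115/6))/6 = 103/12.
Total output Q = 111/4, so price P = 137 - 3·(111/4) = 215/4.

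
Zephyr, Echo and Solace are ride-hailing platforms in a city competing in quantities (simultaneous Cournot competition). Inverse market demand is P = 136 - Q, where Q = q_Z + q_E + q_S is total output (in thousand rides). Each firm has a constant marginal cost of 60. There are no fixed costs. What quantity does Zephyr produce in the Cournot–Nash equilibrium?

19

Each firm earns π_i = (136 - Q)q_i - 60q_i.
First-order condition (treating rivals' output as given): 76 - 2q_i - Σ_{j≠i} q_j = 0.
With identical firms every q_j equals q_i, so Σ_{j≠i} q_j = 2q_i and 76 = 4q_i, giving q_i = 19.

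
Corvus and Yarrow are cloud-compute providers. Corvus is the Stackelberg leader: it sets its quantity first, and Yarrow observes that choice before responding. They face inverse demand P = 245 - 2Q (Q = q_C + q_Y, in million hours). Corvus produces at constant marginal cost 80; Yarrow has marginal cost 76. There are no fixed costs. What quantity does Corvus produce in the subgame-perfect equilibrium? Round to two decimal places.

Solve by backward induction. Given q_C, the follower Yarrow maximises π_Y = (245 - 2q_C - 2q_Y)q_Y - 76q_Y.
Setting the follower's marginal profit to zero, 169 - 2q_C - 4q_Y = 0, i.e. q_Y = (169 - 2q_C)/4.
The leader anticipates this reaction. Substituting into P = 245 - 2Q gives P = 321/2 - q_C, so π_C = (321/2 - q_C)q_C - 80q_C.
The leader's first-order condition 161/2 - 2q_C = 0 yields q_C = 161/4.
Then q_Y = (169 - 2·(161/4))/4 = 177/8.

40.25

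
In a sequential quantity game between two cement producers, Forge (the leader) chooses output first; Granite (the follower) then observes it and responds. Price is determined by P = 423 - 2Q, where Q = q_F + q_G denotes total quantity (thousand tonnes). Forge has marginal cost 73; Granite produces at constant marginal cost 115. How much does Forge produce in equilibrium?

98

Solve by backward induction. Given q_F, the follower Granite maximises π_G = (423 - 2q_F - 2q_G)q_G - 115q_G.
Setting the follower's marginal profit to zero, 308 - 2q_F - 4q_G = 0, i.e. q_G = (308 - 2q_F)/4.
The leader anticipates this reaction. Substituting into P = 423 - 2Q gives P = 269 - q_F, so π_F = (269 - q_F)q_F - 73q_F.
Maximising: ∂π_F/∂q_F = 196 - 2q_F = 0, giving q_F = 98.
Then q_G = (308 - 2·98)/4 = 28.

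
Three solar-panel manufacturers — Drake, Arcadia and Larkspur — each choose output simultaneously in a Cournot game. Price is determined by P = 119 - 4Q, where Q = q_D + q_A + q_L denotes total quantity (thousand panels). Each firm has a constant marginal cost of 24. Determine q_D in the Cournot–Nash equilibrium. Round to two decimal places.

5.94

Each firm earns π_i = (119 - 4Q)q_i - 24q_i.
Setting ∂π_i/∂q_i = 0 with rivals' quantities fixed: 95 - 8q_i - 4·Σ_{j≠i} q_j = 0.
By symmetry each firm produces the same amount; substituting Σ_{j≠i} q_j = 2q_i yields q_i = 95/16.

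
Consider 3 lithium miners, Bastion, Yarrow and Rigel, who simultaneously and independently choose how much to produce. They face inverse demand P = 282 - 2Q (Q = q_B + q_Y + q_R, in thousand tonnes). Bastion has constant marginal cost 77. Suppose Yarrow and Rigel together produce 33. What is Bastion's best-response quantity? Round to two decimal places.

34.75

With rivals' combined output fixed at 33, Bastion's profit is π_B = (282 - 2·33 - 2q_B)q_B - (77q_B) = (216 - 2q_B)q_B - (77q_B).
∂π_B/∂q_B = 139 - 4q_B = 0, so q_B = 139/4.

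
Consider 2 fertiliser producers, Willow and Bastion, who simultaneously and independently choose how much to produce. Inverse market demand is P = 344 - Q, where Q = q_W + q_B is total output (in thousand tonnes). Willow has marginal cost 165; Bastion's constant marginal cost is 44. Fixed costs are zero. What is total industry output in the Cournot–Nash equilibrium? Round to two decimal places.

Willow's profit: π_W = (344 - Q)q_W - (165q_W). Setting ∂π_W/∂q_W = 0: 179 - 2q_W - (q_B) = 0.
Bastion's first-order condition: 300 - 2q_B - (q_W) = 0.
So q_W = (179 - q_B)/2 and q_B = (300 - q_W)/2.
Solving the pair: q_W = 58/3, q_B = 421/3.
Total output Q = 58/3 + 421/3 = 479/3.

159.67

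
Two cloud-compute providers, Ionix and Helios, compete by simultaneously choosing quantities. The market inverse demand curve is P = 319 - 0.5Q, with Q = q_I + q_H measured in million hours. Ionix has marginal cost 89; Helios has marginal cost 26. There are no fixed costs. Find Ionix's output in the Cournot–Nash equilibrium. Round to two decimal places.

111.33

Ionix's profit: π_I = (319 - 0.5Q)q_I - (89q_I). Setting ∂π_I/∂q_I = 0: 230 - q_I - (1/2)(q_H) = 0.
Helios's first-order condition: 293 - q_H - (1/2)(q_I) = 0.
Rearranging gives the reaction functions q_I = (230 - (1/2)q_H) and q_H = (293 - (1/2)q_I).
Substituting one into the other gives q_I = 334/3 and q_H = 712/3.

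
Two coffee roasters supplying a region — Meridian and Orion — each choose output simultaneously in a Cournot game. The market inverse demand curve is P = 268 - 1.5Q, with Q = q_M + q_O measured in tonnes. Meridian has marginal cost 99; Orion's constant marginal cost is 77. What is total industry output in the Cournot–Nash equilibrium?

80

Meridian's profit: π_M = (268 - 1.5Q)q_M - (99q_M). Setting ∂π_M/∂q_M = 0: 169 - 3q_M - (3/2)(q_O) = 0.
Orion's profit: π_O = (268 - 1.5Q)q_O - (77q_O). Setting ∂π_O/∂q_O = 0: 191 - 3q_O - (3/2)(q_M) = 0.
Best responses: q_M = (169 - (3/2)q_O)/3, q_O = (191 - (3/2)q_M)/3.
Substituting one into the other gives q_M = 98/3 and q_O = 142/3.
Total output Q = 98/3 + 142/3 = 80.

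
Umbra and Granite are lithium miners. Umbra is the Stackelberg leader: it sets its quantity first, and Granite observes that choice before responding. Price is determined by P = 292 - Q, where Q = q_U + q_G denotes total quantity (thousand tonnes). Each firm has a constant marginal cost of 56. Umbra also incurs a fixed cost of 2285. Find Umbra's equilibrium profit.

Solve by backward induction. Given q_U, the follower Granite maximises π_G = (292 - q_U - q_G)q_G - 56q_G.
Setting the follower's marginal profit to zero, 236 - q_U - 2q_G = 0, i.e. q_G = (236 - q_U)/2.
The leader anticipates this reaction. Substituting into P = 292 - Q gives P = 174 - (1/2)q_U, so π_U = (174 - (1/2)q_U)q_U - 56q_U.
Maximising: ∂π_U/∂q_U = 118 - q_U = 0, giving q_U = 118.
Then q_G = (236 - 118)/2 = 59.
Price P = 292 - 177 = 115.
Umbra's profit: (115 - 56)·118 - 2285 = 4677.

4677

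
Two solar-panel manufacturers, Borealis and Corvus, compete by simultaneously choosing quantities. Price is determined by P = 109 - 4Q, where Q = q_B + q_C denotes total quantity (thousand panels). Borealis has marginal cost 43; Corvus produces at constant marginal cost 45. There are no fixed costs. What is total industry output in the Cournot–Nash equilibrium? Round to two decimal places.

Borealis's profit: π_B = (109 - 4Q)q_B - (43q_B). Setting ∂π_B/∂q_B = 0: 66 - 8q_B - 4(q_C) = 0.
Corvus's profit: π_C = (109 - 4Q)q_C - (45q_C). Setting ∂π_C/∂q_C = 0: 64 - 8q_C - 4(q_B) = 0.
So q_B = (66 - 4q_C)/8 and q_C = (64 - 4q_B)/8.
Solving the pair: q_B = 17/3, q_C = 31/6.
Total output Q = 17/3 + 31/6 = 65/6.

10.83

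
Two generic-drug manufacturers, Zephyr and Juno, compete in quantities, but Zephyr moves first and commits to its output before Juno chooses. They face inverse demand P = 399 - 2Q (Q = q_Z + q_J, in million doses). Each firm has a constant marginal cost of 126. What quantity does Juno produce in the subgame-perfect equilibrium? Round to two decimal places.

34.13

Solve by backward induction. Given q_Z, the follower Juno maximises π_J = (399 - 2q_Z - 2q_J)q_J - 126q_J.
∂π_J/∂q_J = 273 - 2q_Z - 4q_J = 0 gives the reaction function q_J = (273 - 2q_Z)/4.
The leader anticipates this reaction. Substituting into P = 399 - 2Q gives P = 525/2 - q_Z, so π_Z = (525/2 - q_Z)q_Z - 126q_Z.
The leader's first-order condition 273/2 - 2q_Z = 0 yields q_Z = 273/4.
Then q_J = (273 - 2·(273/4))/4 = 273/8.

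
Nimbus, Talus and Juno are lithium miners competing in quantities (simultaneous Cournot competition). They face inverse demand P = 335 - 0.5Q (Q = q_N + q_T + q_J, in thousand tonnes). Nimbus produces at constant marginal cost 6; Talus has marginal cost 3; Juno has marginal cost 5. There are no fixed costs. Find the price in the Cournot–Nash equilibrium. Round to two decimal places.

87.25

Nimbus's profit: π_N = (335 - 0.5Q)q_N - (6q_N). Setting ∂π_N/∂q_N = 0: 329 - q_N - (1/2)(q_T + q_J) = 0.
Talus's profit: π_T = (335 - 0.5Q)q_T - (3q_T). Setting ∂π_T/∂q_T = 0: 332 - q_T - (1/2)(q_N + q_J) = 0.
Juno's profit: π_J = (335 - 0.5Q)q_J - (5q_J). Setting ∂π_J/∂q_J = 0: 330 - q_J - (1/2)(q_N + q_T) = 0.
Adding the 3 conditions: 991 − Q − Q = 0, i.e. Q = 991/2.
Back-substituting: q_N = (329 − 991/4)/(1/2) = 325/2, q_T = (332 − 991/4)/(1/2) = 337/2, q_J = (330 − 991/4)/(1/2) = 329/2.
Total output Q = 991/2, so price P = 335 - (1/2)·(991/2) = 349/4.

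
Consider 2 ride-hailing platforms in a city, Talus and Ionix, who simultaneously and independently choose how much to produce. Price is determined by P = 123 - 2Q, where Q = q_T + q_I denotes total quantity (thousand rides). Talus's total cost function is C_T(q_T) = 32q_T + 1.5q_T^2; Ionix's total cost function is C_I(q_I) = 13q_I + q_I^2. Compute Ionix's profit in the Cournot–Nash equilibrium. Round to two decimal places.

Talus's profit: π_T = (123 - 2Q)q_T - (32q_T + (3/2)q_T²). Setting ∂π_T/∂q_T = 0: 91 - 7q_T - 2(q_I) = 0.
Ionix's profit: π_I = (123 - 2Q)q_I - (13q_I + q_I²). Setting ∂π_I/∂q_I = 0: 110 - 6q_I - 2(q_T) = 0.
So q_T = (91 - 2q_I)/7 and q_I = (110 - 2q_T)/6.
Solving the pair: q_T = 163/19, q_I = 294/19.
Price P = 123 - 2·(457/19) = 1423/19.
Ionix's profit: (1423/19)·(294/19) - 13·(294/19) - (294/19)² = 718.3047.

718.30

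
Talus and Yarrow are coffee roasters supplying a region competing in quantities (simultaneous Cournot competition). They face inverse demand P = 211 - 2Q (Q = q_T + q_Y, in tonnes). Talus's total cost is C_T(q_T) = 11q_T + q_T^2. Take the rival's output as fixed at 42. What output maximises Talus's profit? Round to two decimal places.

19.33

With the rival's output fixed at 42, Talus's profit is π_T = (211 - 2·42 - 2q_T)q_T - (11q_T + q_T²) = (127 - 2q_T)q_T - (11q_T + q_T²).
∂π_T/∂q_T = 116 - 6q_T = 0, so q_T = 58/3.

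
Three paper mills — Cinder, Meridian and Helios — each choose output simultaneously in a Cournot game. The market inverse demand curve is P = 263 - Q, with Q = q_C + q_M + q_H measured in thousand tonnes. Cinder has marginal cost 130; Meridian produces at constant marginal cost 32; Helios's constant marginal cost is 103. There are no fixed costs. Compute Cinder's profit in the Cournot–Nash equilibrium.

4

Cinder's profit: π_C = (263 - Q)q_C - (130q_C). Setting ∂π_C/∂q_C = 0: 133 - 2q_C - (q_M + q_H) = 0.
Meridian's profit: π_M = (263 - Q)q_M - (32q_M). Setting ∂π_M/∂q_M = 0: 231 - 2q_M - (q_C + q_H) = 0.
Helios's first-order condition: 160 - 2q_H - (q_C + q_M) = 0.
Summing all 3 equations gives 524 − 4Q = 0, hence Q = 131.
Back-substituting: q_C = (133 − 131) = 2, q_M = (231 − 131) = 100, q_H = (160 − 131) = 29.
Price P = 263 - 131 = 132.
Cinder's profit: (132 - 130)·2 = 4.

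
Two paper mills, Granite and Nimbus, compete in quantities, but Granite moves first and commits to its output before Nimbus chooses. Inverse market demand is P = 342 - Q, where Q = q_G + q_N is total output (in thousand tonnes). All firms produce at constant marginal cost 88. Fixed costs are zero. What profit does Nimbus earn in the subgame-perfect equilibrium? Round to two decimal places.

4032.25

Solve by backward induction. Given q_G, the follower Nimbus maximises π_N = (342 - q_G - q_N)q_N - 88q_N.
Follower FOC: 254 - q_G - 2q_N = 0, so q_N(q_G) = (254 - q_G)/2.
Granite substitutes q_N(q_G) into its own profit: π_G = q_G(342 - q_G - (254 - q_G)/2) - 88q_G = (215 - (1/2)q_G)q_G - 88q_G.
Maximising: ∂π_G/∂q_G = 127 - q_G = 0, giving q_G = 127.
Then q_N = (254 - 127)/2 = 127/2.
Price P = 342 - 381/2 = 303/2.
Nimbus's profit: (303/2 - 88)·(127/2) = 4032.2500.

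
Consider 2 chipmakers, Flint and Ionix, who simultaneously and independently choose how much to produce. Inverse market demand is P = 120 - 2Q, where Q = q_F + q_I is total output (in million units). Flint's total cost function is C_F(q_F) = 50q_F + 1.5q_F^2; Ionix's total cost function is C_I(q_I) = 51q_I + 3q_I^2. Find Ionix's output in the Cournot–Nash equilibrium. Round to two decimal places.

Flint's profit: π_F = (120 - 2Q)q_F - (50q_F + (3/2)q_F²). Setting ∂π_F/∂q_F = 0: 70 - 7q_F - 2(q_I) = 0.
Ionix's first-order condition: 69 - 10q_I - 2(q_F) = 0.
Best responses: q_F = (70 - 2q_I)/7, q_I = (69 - 2q_F)/10.
Substituting one into the other gives q_F = 281/33 and q_I = 343/66.

5.20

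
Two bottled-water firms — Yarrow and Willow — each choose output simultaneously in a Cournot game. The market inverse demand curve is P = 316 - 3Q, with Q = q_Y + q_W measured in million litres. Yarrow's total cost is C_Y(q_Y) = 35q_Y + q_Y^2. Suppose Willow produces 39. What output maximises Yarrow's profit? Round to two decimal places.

20.50

With the rival's output fixed at 39, Yarrow's profit is π_Y = (316 - 3·39 - 3q_Y)q_Y - (35q_Y + q_Y²) = (199 - 3q_Y)q_Y - (35q_Y + q_Y²).
∂π_Y/∂q_Y = 164 - 8q_Y = 0, so q_Y = 41/2.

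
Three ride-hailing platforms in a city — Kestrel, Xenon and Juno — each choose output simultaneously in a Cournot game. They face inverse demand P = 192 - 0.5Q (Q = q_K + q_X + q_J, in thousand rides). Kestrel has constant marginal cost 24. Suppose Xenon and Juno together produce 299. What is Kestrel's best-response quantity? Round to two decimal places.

18.50

With rivals' combined output fixed at 299, Kestrel's profit is π_K = (192 - (1/2)·299 - (1/2)q_K)q_K - (24q_K) = (85/2 - (1/2)q_K)q_K - (24q_K).
∂π_K/∂q_K = 37/2 - q_K = 0, so q_K = 37/2.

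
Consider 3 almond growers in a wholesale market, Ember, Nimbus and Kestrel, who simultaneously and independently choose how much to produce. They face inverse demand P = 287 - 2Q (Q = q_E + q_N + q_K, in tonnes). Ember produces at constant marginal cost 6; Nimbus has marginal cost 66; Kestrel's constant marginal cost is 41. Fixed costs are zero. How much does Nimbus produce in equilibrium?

Ember's profit: π_E = (287 - 2Q)q_E - (6q_E). Setting ∂π_E/∂q_E = 0: 281 - 4q_E - 2(q_N + q_K) = 0.
Nimbus's profit: π_N = (287 - 2Q)q_N - (66q_N). Setting ∂π_N/∂q_N = 0: 221 - 4q_N - 2(q_E + q_K) = 0.
Kestrel's first-order condition: 246 - 4q_K - 2(q_E + q_N) = 0.
Summing all 3 equations gives 748 − 8Q = 0, hence Q = 187/2.
Back-substituting: q_E = (281 − 187)/2 = 47, q_N = (221 − 187)/2 = 17, q_K = (246 − 187)/2 = 59/2.

17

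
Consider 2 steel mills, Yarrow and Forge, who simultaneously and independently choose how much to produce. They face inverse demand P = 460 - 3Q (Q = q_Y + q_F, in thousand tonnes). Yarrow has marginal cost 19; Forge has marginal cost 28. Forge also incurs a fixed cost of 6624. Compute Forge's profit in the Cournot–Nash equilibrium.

Yarrow's profit: π_Y = (460 - 3Q)q_Y - (19q_Y). Setting ∂π_Y/∂q_Y = 0: 441 - 6q_Y - 3(q_F) = 0.
Forge's first-order condition: 432 - 6q_F - 3(q_Y) = 0.
Rearranging gives the reaction functions q_Y = (441 - 3q_F)/6 and q_F = (432 - 3q_Y)/6.
Solving the pair: q_Y = 50, q_F = 47.
Price P = 460 - 3·97 = 169.
Forge's profit: (169 - 28)·47 - 6624 = 3.

3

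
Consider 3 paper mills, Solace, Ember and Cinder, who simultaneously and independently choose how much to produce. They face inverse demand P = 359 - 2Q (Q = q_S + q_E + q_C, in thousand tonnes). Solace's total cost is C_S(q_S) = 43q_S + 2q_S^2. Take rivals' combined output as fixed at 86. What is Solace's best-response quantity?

With rivals' combined output fixed at 86, Solace's profit is π_S = (359 - 2·86 - 2q_S)q_S - (43q_S + 2q_S²) = (187 - 2q_S)q_S - (43q_S + 2q_S²).
∂π_S/∂q_S = 144 - 8q_S = 0, so q_S = 18.

18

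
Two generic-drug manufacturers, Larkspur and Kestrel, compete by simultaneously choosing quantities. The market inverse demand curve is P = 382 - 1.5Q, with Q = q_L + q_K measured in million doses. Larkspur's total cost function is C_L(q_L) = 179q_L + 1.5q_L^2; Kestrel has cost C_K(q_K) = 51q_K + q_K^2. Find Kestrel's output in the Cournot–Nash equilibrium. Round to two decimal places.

60.59

Larkspur's profit: π_L = (382 - 1.5Q)q_L - (179q_L + (3/2)q_L²). Setting ∂π_L/∂q_L = 0: 203 - 6q_L - (3/2)(q_K) = 0.
Kestrel's first-order condition: 331 - 5q_K - (3/2)(q_L) = 0.
So q_L = (203 - (3/2)q_K)/6 and q_K = (331 - (3/2)q_L)/5.
Substituting one into the other gives q_L = 18.6847 and q_K = 60.5946.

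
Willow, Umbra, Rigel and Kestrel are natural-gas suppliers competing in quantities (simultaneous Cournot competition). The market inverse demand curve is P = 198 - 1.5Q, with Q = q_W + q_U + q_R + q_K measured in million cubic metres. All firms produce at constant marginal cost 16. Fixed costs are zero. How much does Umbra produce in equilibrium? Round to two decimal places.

A representative firm's profit is π_i = q_i(198 - 1.5Q) - 16q_i.
First-order condition (treating rivals' output as given): 182 - 3q_i - (3/2)·Σ_{j≠i} q_j = 0.
By symmetry each firm produces the same amount; substituting Σ_{j≠i} q_j = 3q_i yields q_i = 182/(15/2) = 364/15.

24.27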